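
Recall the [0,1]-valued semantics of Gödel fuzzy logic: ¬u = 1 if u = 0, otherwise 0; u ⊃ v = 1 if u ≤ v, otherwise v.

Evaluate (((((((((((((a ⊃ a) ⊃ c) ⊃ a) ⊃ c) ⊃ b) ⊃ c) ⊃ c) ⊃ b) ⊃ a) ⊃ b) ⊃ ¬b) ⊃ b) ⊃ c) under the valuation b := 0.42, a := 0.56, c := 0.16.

0.16

(a ⊃ a): 0.56 ≤ 0.56, so result = 1
((a ⊃ a) ⊃ c): 1 > 0.16, so result = 0.16
(((a ⊃ a) ⊃ c) ⊃ a): 0.16 ≤ 0.56, so result = 1
((((a ⊃ a) ⊃ c) ⊃ a) ⊃ c): 1 > 0.16, so result = 0.16
(((((a ⊃ a) ⊃ c) ⊃ a) ⊃ c) ⊃ b): 0.16 ≤ 0.42, so result = 1
((((((a ⊃ a) ⊃ c) ⊃ a) ⊃ c) ⊃ b) ⊃ c): 1 > 0.16, so result = 0.16
(((((((a ⊃ a) ⊃ c) ⊃ a) ⊃ c) ⊃ b) ⊃ c) ⊃ c): 0.16 ≤ 0.16, so result = 1
((((((((a ⊃ a) ⊃ c) ⊃ a) ⊃ c) ⊃ b) ⊃ c) ⊃ c) ⊃ b): 1 > 0.42, so result = 0.42
(((((((((a ⊃ a) ⊃ c) ⊃ a) ⊃ c) ⊃ b) ⊃ c) ⊃ c) ⊃ b) ⊃ a): 0.42 ≤ 0.56, so result = 1
((((((((((a ⊃ a) ⊃ c) ⊃ a) ⊃ c) ⊃ b) ⊃ c) ⊃ c) ⊃ b) ⊃ a) ⊃ b): 1 > 0.42, so result = 0.42
¬b: Gödel ¬ of 0.42 = 0 (operand ≠ 0)
(((((((((((a ⊃ a) ⊃ c) ⊃ a) ⊃ c) ⊃ b) ⊃ c) ⊃ c) ⊃ b) ⊃ a) ⊃ b) ⊃ ¬b): 0.42 > 0, so result = 0
((((((((((((a ⊃ a) ⊃ c) ⊃ a) ⊃ c) ⊃ b) ⊃ c) ⊃ c) ⊃ b) ⊃ a) ⊃ b) ⊃ ¬b) ⊃ b): 0 ≤ 0.42, so result = 1
(((((((((((((a ⊃ a) ⊃ c) ⊃ a) ⊃ c) ⊃ b) ⊃ c) ⊃ c) ⊃ b) ⊃ a) ⊃ b) ⊃ ¬b) ⊃ b) ⊃ c): 1 > 0.16, so result = 0.16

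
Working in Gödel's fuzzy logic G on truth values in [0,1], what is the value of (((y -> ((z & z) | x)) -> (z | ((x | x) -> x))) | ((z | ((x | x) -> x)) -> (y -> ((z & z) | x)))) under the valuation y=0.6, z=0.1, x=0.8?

1.00

(z & z) = min(0.1, 0.1) = 0.1
((z & z) | x) = max(0.1, 0.8) = 0.8
(y -> ((z & z) | x)): 0.6 ≤ 0.8, so result = 1
(x | x) = max(0.8, 0.8) = 0.8
((x | x) -> x): 0.8 ≤ 0.8, so result = 1
(z | ((x | x) -> x)) = max(0.1, 1) = 1
((y -> ((z & z) | x)) -> (z | ((x | x) -> x))): 1 ≤ 1, so result = 1
(x | x) = max(0.8, 0.8) = 0.8
((x | x) -> x): 0.8 ≤ 0.8, so result = 1
(z | ((x | x) -> x)) = max(0.1, 1) = 1
(z & z) = min(0.1, 0.1) = 0.1
((z & z) | x) = max(0.1, 0.8) = 0.8
(y -> ((z & z) | x)): 0.6 ≤ 0.8, so result = 1
((z | ((x | x) -> x)) -> (y -> ((z & z) | x))): 1 ≤ 1, so result = 1
(((y -> ((z & z) | x)) -> (z | ((x | x) -> x))) | ((z | ((x | x) -> x)) -> (y -> ((z & z) | x)))) = max(1, 1) = 1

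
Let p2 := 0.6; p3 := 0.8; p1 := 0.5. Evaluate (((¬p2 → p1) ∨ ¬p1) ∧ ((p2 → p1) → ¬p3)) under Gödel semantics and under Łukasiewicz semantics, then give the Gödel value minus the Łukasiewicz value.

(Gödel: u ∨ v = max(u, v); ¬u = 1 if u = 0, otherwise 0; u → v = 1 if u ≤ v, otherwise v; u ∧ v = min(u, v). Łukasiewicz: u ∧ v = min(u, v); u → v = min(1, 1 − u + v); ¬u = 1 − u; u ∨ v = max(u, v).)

Gödel evaluation:
  ¬p2: Gödel ¬ of 0.6 = 0 (operand ≠ 0)
  (¬p2 → p1): 0 ≤ 0.5, so result = 1
  ¬p1: Gödel ¬ of 0.5 = 0 (operand ≠ 0)
  ((¬p2 → p1) ∨ ¬p1) = max(1, 0) = 1
  (p2 → p1): 0.6 > 0.5, so result = 0.5
  ¬p3: Gödel ¬ of 0.8 = 0 (operand ≠ 0)
  ((p2 → p1) → ¬p3): 0.5 > 0, so result = 0
  (((¬p2 → p1) ∨ ¬p1) ∧ ((p2 → p1) → ¬p3)) = min(1, 0) = 0
  Gödel value = 0
Łukasiewicz evaluation:
  ¬p2: Łukasiewicz ¬ gives 1 − 0.6 = 0.4
  (¬p2 → p1): min(1, 1 − 0.4 + 0.5) = 1
  ¬p1: Łukasiewicz ¬ gives 1 − 0.5 = 0.5
  ((¬p2 → p1) ∨ ¬p1) = max(1, 0.5) = 1
  (p2 → p1): min(1, 1 − 0.6 + 0.5) = 0.9
  ¬p3: Łukasiewicz ¬ gives 1 − 0.8 = 0.2
  ((p2 → p1) → ¬p3): min(1, 1 − 0.9 + 0.2) = 0.3
  (((¬p2 → p1) ∨ ¬p1) ∧ ((p2 → p1) → ¬p3)) = min(1, 0.3) = 0.3
  Łukasiewicz value = 0.3
Difference: 0 − 0.3 = -0.30

-0.30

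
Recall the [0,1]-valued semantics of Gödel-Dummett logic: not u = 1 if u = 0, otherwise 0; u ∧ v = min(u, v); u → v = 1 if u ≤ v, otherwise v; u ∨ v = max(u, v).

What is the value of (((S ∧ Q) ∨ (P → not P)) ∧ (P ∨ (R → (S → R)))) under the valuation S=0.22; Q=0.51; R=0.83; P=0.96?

0.22

(S ∧ Q) = min(0.22, 0.51) = 0.22
not P: Gödel ¬ of 0.96 = 0 (operand ≠ 0)
(P → not P): 0.96 > 0, so result = 0
((S ∧ Q) ∨ (P → not P)) = max(0.22, 0) = 0.22
(S → R): 0.22 ≤ 0.83, so result = 1
(R → (S → R)): 0.83 ≤ 1, so result = 1
(P ∨ (R → (S → R))) = max(0.96, 1) = 1
(((S ∧ Q) ∨ (P → not P)) ∧ (P ∨ (R → (S → R)))) = min(0.22, 1) = 0.22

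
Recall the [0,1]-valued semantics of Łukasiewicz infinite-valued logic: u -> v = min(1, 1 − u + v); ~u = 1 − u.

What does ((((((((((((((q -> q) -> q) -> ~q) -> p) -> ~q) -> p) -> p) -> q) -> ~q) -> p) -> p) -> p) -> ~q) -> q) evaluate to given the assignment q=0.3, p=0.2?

(q -> q): min(1, 1 − 0.3 + 0.3) = 1
((q -> q) -> q): min(1, 1 − 1 + 0.3) = 0.3
~q: Łukasiewicz ¬ gives 1 − 0.3 = 0.7
(((q -> q) -> q) -> ~q): min(1, 1 − 0.3 + 0.7) = 1
((((q -> q) -> q) -> ~q) -> p): min(1, 1 − 1 + 0.2) = 0.2
~q: Łukasiewicz ¬ gives 1 − 0.3 = 0.7
(((((q -> q) -> q) -> ~q) -> p) -> ~q): min(1, 1 − 0.2 + 0.7) = 1
((((((q -> q) -> q) -> ~q) -> p) -> ~q) -> p): min(1, 1 − 1 + 0.2) = 0.2
(((((((q -> q) -> q) -> ~q) -> p) -> ~q) -> p) -> p): min(1, 1 − 0.2 + 0.2) = 1
((((((((q -> q) -> q) -> ~q) -> p) -> ~q) -> p) -> p) -> q): min(1, 1 − 1 + 0.3) = 0.3
~q: Łukasiewicz ¬ gives 1 − 0.3 = 0.7
(((((((((q -> q) -> q) -> ~q) -> p) -> ~q) -> p) -> p) -> q) -> ~q): min(1, 1 − 0.3 + 0.7) = 1
((((((((((q -> q) -> q) -> ~q) -> p) -> ~q) -> p) -> p) -> q) -> ~q) -> p): min(1, 1 − 1 + 0.2) = 0.2
(((((((((((q -> q) -> q) -> ~q) -> p) -> ~q) -> p) -> p) -> q) -> ~q) -> p) -> p): min(1, 1 − 0.2 + 0.2) = 1
((((((((((((q -> q) -> q) -> ~q) -> p) -> ~q) -> p) -> p) -> q) -> ~q) -> p) -> p) -> p): min(1, 1 − 1 + 0.2) = 0.2
~q: Łukasiewicz ¬ gives 1 − 0.3 = 0.7
(((((((((((((q -> q) -> q) -> ~q) -> p) -> ~q) -> p) -> p) -> q) -> ~q) -> p) -> p) -> p) -> ~q): min(1, 1 − 0.2 + 0.7) = 1
((((((((((((((q -> q) -> q) -> ~q) -> p) -> ~q) -> p) -> p) -> q) -> ~q) -> p) -> p) -> p) -> ~q) -> q): min(1, 1 − 1 + 0.3) = 0.3

0.30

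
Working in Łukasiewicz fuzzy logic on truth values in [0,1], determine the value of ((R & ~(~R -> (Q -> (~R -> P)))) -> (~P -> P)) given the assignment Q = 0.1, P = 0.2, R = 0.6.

~R: Łukasiewicz ¬ gives 1 − 0.6 = 0.4
~R: Łukasiewicz ¬ gives 1 − 0.6 = 0.4
(~R -> P): min(1, 1 − 0.4 + 0.2) = 0.8
(Q -> (~R -> P)): min(1, 1 − 0.1 + 0.8) = 1
(~R -> (Q -> (~R -> P))): min(1, 1 − 0.4 + 1) = 1
~(~R -> (Q -> (~R -> P))): Łukasiewicz ¬ gives 1 − 1 = 0
(R & ~(~R -> (Q -> (~R -> P)))) = min(0.6, 0) = 0
~P: Łukasiewicz ¬ gives 1 − 0.2 = 0.8
(~P -> P): min(1, 1 − 0.8 + 0.2) = 0.4
((R & ~(~R -> (Q -> (~R -> P)))) -> (~P -> P)): min(1, 1 − 0 + 0.4) = 1

1.00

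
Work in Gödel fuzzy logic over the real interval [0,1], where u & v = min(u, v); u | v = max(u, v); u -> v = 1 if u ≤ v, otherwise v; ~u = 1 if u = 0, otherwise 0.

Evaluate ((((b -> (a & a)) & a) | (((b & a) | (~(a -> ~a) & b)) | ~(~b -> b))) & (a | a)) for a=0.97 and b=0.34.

0.97

(a & a) = min(0.97, 0.97) = 0.97
(b -> (a & a)): 0.34 ≤ 0.97, so result = 1
((b -> (a & a)) & a) = min(1, 0.97) = 0.97
(b & a) = min(0.34, 0.97) = 0.34
~a: Gödel ¬ of 0.97 = 0 (operand ≠ 0)
(a -> ~a): 0.97 > 0, so result = 0
~(a -> ~a): Gödel ¬ of 0 = 1 (operand is 0)
(~(a -> ~a) & b) = min(1, 0.34) = 0.34
((b & a) | (~(a -> ~a) & b)) = max(0.34, 0.34) = 0.34
~b: Gödel ¬ of 0.34 = 0 (operand ≠ 0)
(~b -> b): 0 ≤ 0.34, so result = 1
~(~b -> b): Gödel ¬ of 1 = 0 (operand ≠ 0)
(((b & a) | (~(a -> ~a) & b)) | ~(~b -> b)) = max(0.34, 0) = 0.34
(((b -> (a & a)) & a) | (((b & a) | (~(a -> ~a) & b)) | ~(~b -> b))) = max(0.97, 0.34) = 0.97
(a | a) = max(0.97, 0.97) = 0.97
((((b -> (a & a)) & a) | (((b & a) | (~(a -> ~a) & b)) | ~(~b -> b))) & (a | a)) = min(0.97, 0.97) = 0.97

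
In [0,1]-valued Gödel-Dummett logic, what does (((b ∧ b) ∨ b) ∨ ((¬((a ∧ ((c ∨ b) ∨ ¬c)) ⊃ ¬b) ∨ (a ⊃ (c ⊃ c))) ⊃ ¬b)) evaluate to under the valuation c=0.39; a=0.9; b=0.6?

(b ∧ b) = min(0.6, 0.6) = 0.6
((b ∧ b) ∨ b) = max(0.6, 0.6) = 0.6
(c ∨ b) = max(0.39, 0.6) = 0.6
¬c: Gödel ¬ of 0.39 = 0 (operand ≠ 0)
((c ∨ b) ∨ ¬c) = max(0.6, 0) = 0.6
(a ∧ ((c ∨ b) ∨ ¬c)) = min(0.9, 0.6) = 0.6
¬b: Gödel ¬ of 0.6 = 0 (operand ≠ 0)
((a ∧ ((c ∨ b) ∨ ¬c)) ⊃ ¬b): 0.6 > 0, so result = 0
¬((a ∧ ((c ∨ b) ∨ ¬c)) ⊃ ¬b): Gödel ¬ of 0 = 1 (operand is 0)
(c ⊃ c): 0.39 ≤ 0.39, so result = 1
(a ⊃ (c ⊃ c)): 0.9 ≤ 1, so result = 1
(¬((a ∧ ((c ∨ b) ∨ ¬c)) ⊃ ¬b) ∨ (a ⊃ (c ⊃ c))) = max(1, 1) = 1
¬b: Gödel ¬ of 0.6 = 0 (operand ≠ 0)
((¬((a ∧ ((c ∨ b) ∨ ¬c)) ⊃ ¬b) ∨ (a ⊃ (c ⊃ c))) ⊃ ¬b): 1 > 0, so result = 0
(((b ∧ b) ∨ b) ∨ ((¬((a ∧ ((c ∨ b) ∨ ¬c)) ⊃ ¬b) ∨ (a ⊃ (c ⊃ c))) ⊃ ¬b)) = max(0.6, 0) = 0.6

0.60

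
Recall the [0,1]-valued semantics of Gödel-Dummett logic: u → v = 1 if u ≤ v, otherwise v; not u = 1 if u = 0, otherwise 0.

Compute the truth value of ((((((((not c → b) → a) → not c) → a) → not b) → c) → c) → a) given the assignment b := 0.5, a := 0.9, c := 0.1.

not c: Gödel ¬ of 0.1 = 0 (operand ≠ 0)
(not c → b): 0 ≤ 0.5, so result = 1
((not c → b) → a): 1 > 0.9, so result = 0.9
not c: Gödel ¬ of 0.1 = 0 (operand ≠ 0)
(((not c → b) → a) → not c): 0.9 > 0, so result = 0
((((not c → b) → a) → not c) → a): 0 ≤ 0.9, so result = 1
not b: Gödel ¬ of 0.5 = 0 (operand ≠ 0)
(((((not c → b) → a) → not c) → a) → not b): 1 > 0, so result = 0
((((((not c → b) → a) → not c) → a) → not b) → c): 0 ≤ 0.1, so result = 1
(((((((not c → b) → a) → not c) → a) → not b) → c) → c): 1 > 0.1, so result = 0.1
((((((((not c → b) → a) → not c) → a) → not b) → c) → c) → a): 0.1 ≤ 0.9, so result = 1

1.00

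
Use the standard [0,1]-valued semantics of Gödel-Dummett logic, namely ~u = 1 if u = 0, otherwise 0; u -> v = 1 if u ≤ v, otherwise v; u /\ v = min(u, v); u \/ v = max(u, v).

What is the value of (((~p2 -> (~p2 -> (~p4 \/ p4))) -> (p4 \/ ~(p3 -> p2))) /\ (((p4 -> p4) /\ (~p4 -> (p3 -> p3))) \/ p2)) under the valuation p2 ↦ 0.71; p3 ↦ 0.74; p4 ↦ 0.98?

~p2: Gödel ¬ of 0.71 = 0 (operand ≠ 0)
~p2: Gödel ¬ of 0.71 = 0 (operand ≠ 0)
~p4: Gödel ¬ of 0.98 = 0 (operand ≠ 0)
(~p4 \/ p4) = max(0, 0.98) = 0.98
(~p2 -> (~p4 \/ p4)): 0 ≤ 0.98, so result = 1
(~p2 -> (~p2 -> (~p4 \/ p4))): 0 ≤ 1, so result = 1
(p3 -> p2): 0.74 > 0.71, so result = 0.71
~(p3 -> p2): Gödel ¬ of 0.71 = 0 (operand ≠ 0)
(p4 \/ ~(p3 -> p2)) = max(0.98, 0) = 0.98
((~p2 -> (~p2 -> (~p4 \/ p4))) -> (p4 \/ ~(p3 -> p2))): 1 > 0.98, so result = 0.98
(p4 -> p4): 0.98 ≤ 0.98, so result = 1
~p4: Gödel ¬ of 0.98 = 0 (operand ≠ 0)
(p3 -> p3): 0.74 ≤ 0.74, so result = 1
(~p4 -> (p3 -> p3)): 0 ≤ 1, so result = 1
((p4 -> p4) /\ (~p4 -> (p3 -> p3))) = min(1, 1) = 1
(((p4 -> p4) /\ (~p4 -> (p3 -> p3))) \/ p2) = max(1, 0.71) = 1
(((~p2 -> (~p2 -> (~p4 \/ p4))) -> (p4 \/ ~(p3 -> p2))) /\ (((p4 -> p4) /\ (~p4 -> (p3 -> p3))) \/ p2)) = min(0.98, 1) = 0.98

0.98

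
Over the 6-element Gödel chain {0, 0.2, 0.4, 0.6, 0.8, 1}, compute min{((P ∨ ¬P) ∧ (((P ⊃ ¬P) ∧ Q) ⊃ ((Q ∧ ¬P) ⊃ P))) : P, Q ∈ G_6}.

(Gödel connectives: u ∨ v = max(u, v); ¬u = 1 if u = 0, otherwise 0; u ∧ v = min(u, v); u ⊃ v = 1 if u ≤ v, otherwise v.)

0.00

The minimum is attained at P = 0, Q = 0.2:
  ¬P: Gödel ¬ of 0 = 1 (operand is 0)
  (P ∨ ¬P) = max(0, 1) = 1
  ¬P: Gödel ¬ of 0 = 1 (operand is 0)
  (P ⊃ ¬P): 0 ≤ 1, so result = 1
  ((P ⊃ ¬P) ∧ Q) = min(1, 0.2) = 0.2
  ¬P: Gödel ¬ of 0 = 1 (operand is 0)
  (Q ∧ ¬P) = min(0.2, 1) = 0.2
  ((Q ∧ ¬P) ⊃ P): 0.2 > 0, so result = 0
  (((P ⊃ ¬P) ∧ Q) ⊃ ((Q ∧ ¬P) ⊃ P)): 0.2 > 0, so result = 0
  ((P ∨ ¬P) ∧ (((P ⊃ ¬P) ∧ Q) ⊃ ((Q ∧ ¬P) ⊃ P))) = min(1, 0) = 0
Checking all 36 assignments confirms none give a value below 0.00.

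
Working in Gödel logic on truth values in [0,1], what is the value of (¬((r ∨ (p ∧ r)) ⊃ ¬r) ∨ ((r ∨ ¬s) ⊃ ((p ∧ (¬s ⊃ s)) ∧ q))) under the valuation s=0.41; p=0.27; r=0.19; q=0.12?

1.00

(p ∧ r) = min(0.27, 0.19) = 0.19
(r ∨ (p ∧ r)) = max(0.19, 0.19) = 0.19
¬r: Gödel ¬ of 0.19 = 0 (operand ≠ 0)
((r ∨ (p ∧ r)) ⊃ ¬r): 0.19 > 0, so result = 0
¬((r ∨ (p ∧ r)) ⊃ ¬r): Gödel ¬ of 0 = 1 (operand is 0)
¬s: Gödel ¬ of 0.41 = 0 (operand ≠ 0)
(r ∨ ¬s) = max(0.19, 0) = 0.19
¬s: Gödel ¬ of 0.41 = 0 (operand ≠ 0)
(¬s ⊃ s): 0 ≤ 0.41, so result = 1
(p ∧ (¬s ⊃ s)) = min(0.27, 1) = 0.27
((p ∧ (¬s ⊃ s)) ∧ q) = min(0.27, 0.12) = 0.12
((r ∨ ¬s) ⊃ ((p ∧ (¬s ⊃ s)) ∧ q)): 0.19 > 0.12, so result = 0.12
(¬((r ∨ (p ∧ r)) ⊃ ¬r) ∨ ((r ∨ ¬s) ⊃ ((p ∧ (¬s ⊃ s)) ∧ q))) = max(1, 0.12) = 1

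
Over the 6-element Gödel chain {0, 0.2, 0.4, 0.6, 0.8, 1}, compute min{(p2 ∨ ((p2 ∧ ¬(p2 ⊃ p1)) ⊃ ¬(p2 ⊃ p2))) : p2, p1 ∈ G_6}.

0.20

The minimum is attained at p2 = 0.2, p1 = 0:
  (p2 ⊃ p1): 0.2 > 0, so result = 0
  ¬(p2 ⊃ p1): Gödel ¬ of 0 = 1 (operand is 0)
  (p2 ∧ ¬(p2 ⊃ p1)) = min(0.2, 1) = 0.2
  (p2 ⊃ p2): 0.2 ≤ 0.2, so result = 1
  ¬(p2 ⊃ p2): Gödel ¬ of 1 = 0 (operand ≠ 0)
  ((p2 ∧ ¬(p2 ⊃ p1)) ⊃ ¬(p2 ⊃ p2)): 0.2 > 0, so result = 0
  (p2 ∨ ((p2 ∧ ¬(p2 ⊃ p1)) ⊃ ¬(p2 ⊃ p2))) = max(0.2, 0) = 0.2
Checking all 36 assignments confirms none give a value below 0.20.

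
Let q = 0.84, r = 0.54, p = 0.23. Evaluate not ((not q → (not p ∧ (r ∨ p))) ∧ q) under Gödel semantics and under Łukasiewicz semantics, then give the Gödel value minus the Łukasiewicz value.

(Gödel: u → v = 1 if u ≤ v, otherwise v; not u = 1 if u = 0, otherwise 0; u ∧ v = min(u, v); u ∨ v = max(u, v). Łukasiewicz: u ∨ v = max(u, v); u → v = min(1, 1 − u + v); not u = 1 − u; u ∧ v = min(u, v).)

-0.16

Gödel evaluation:
  not q: Gödel ¬ of 0.84 = 0 (operand ≠ 0)
  not p: Gödel ¬ of 0.23 = 0 (operand ≠ 0)
  (r ∨ p) = max(0.54, 0.23) = 0.54
  (not p ∧ (r ∨ p)) = min(0, 0.54) = 0
  (not q → (not p ∧ (r ∨ p))): 0 ≤ 0, so result = 1
  ((not q → (not p ∧ (r ∨ p))) ∧ q) = min(1, 0.84) = 0.84
  not ((not q → (not p ∧ (r ∨ p))) ∧ q): Gödel ¬ of 0.84 = 0 (operand ≠ 0)
  Gödel value = 0
Łukasiewicz evaluation:
  not q: Łukasiewicz ¬ gives 1 − 0.84 = 0.16
  not p: Łukasiewicz ¬ gives 1 − 0.23 = 0.77
  (r ∨ p) = max(0.54, 0.23) = 0.54
  (not p ∧ (r ∨ p)) = min(0.77, 0.54) = 0.54
  (not q → (not p ∧ (r ∨ p))): min(1, 1 − 0.16 + 0.54) = 1
  ((not q → (not p ∧ (r ∨ p))) ∧ q) = min(1, 0.84) = 0.84
  not ((not q → (not p ∧ (r ∨ p))) ∧ q): Łukasiewicz ¬ gives 1 − 0.84 = 0.16
  Łukasiewicz value = 0.16
Difference: 0 − 0.16 = -0.16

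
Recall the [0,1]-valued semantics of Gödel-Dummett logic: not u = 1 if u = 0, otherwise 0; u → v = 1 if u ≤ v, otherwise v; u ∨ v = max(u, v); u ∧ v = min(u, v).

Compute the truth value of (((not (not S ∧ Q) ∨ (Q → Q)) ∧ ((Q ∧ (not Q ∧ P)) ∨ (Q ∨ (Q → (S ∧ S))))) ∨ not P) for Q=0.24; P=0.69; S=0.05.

not S: Gödel ¬ of 0.05 = 0 (operand ≠ 0)
(not S ∧ Q) = min(0, 0.24) = 0
not (not S ∧ Q): Gödel ¬ of 0 = 1 (operand is 0)
(Q → Q): 0.24 ≤ 0.24, so result = 1
(not (not S ∧ Q) ∨ (Q → Q)) = max(1, 1) = 1
not Q: Gödel ¬ of 0.24 = 0 (operand ≠ 0)
(not Q ∧ P) = min(0, 0.69) = 0
(Q ∧ (not Q ∧ P)) = min(0.24, 0) = 0
(S ∧ S) = min(0.05, 0.05) = 0.05
(Q → (S ∧ S)): 0.24 > 0.05, so result = 0.05
(Q ∨ (Q → (S ∧ S))) = max(0.24, 0.05) = 0.24
((Q ∧ (not Q ∧ P)) ∨ (Q ∨ (Q → (S ∧ S)))) = max(0, 0.24) = 0.24
((not (not S ∧ Q) ∨ (Q → Q)) ∧ ((Q ∧ (not Q ∧ P)) ∨ (Q ∨ (Q → (S ∧ S))))) = min(1, 0.24) = 0.24
not P: Gödel ¬ of 0.69 = 0 (operand ≠ 0)
(((not (not S ∧ Q) ∨ (Q → Q)) ∧ ((Q ∧ (not Q ∧ P)) ∨ (Q ∨ (Q → (S ∧ S))))) ∨ not P) = max(0.24, 0) = 0.24

0.24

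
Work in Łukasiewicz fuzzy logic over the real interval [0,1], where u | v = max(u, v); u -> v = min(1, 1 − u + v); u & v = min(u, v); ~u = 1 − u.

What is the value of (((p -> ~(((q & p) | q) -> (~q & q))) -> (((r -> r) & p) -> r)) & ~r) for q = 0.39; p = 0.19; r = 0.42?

(q & p) = min(0.39, 0.19) = 0.19
((q & p) | q) = max(0.19, 0.39) = 0.39
~q: Łukasiewicz ¬ gives 1 − 0.39 = 0.61
(~q & q) = min(0.61, 0.39) = 0.39
(((q & p) | q) -> (~q & q)): min(1, 1 − 0.39 + 0.39) = 1
~(((q & p) | q) -> (~q & q)): Łukasiewicz ¬ gives 1 − 1 = 0
(p -> ~(((q & p) | q) -> (~q & q))): min(1, 1 − 0.19 + 0) = 0.81
(r -> r): min(1, 1 − 0.42 + 0.42) = 1
((r -> r) & p) = min(1, 0.19) = 0.19
(((r -> r) & p) -> r): min(1, 1 − 0.19 + 0.42) = 1
((p -> ~(((q & p) | q) -> (~q & q))) -> (((r -> r) & p) -> r)): min(1, 1 − 0.81 + 1) = 1
~r: Łukasiewicz ¬ gives 1 − 0.42 = 0.58
(((p -> ~(((q & p) | q) -> (~q & q))) -> (((r -> r) & p) -> r)) & ~r) = min(1, 0.58) = 0.58

0.58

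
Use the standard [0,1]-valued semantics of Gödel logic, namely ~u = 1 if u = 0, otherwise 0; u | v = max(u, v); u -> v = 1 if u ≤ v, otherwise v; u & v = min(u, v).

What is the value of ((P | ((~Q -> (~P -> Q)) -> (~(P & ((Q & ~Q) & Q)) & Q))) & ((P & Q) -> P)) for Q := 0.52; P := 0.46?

0.52

~Q: Gödel ¬ of 0.52 = 0 (operand ≠ 0)
~P: Gödel ¬ of 0.46 = 0 (operand ≠ 0)
(~P -> Q): 0 ≤ 0.52, so result = 1
(~Q -> (~P -> Q)): 0 ≤ 1, so result = 1
~Q: Gödel ¬ of 0.52 = 0 (operand ≠ 0)
(Q & ~Q) = min(0.52, 0) = 0
((Q & ~Q) & Q) = min(0, 0.52) = 0
(P & ((Q & ~Q) & Q)) = min(0.46, 0) = 0
~(P & ((Q & ~Q) & Q)): Gödel ¬ of 0 = 1 (operand is 0)
(~(P & ((Q & ~Q) & Q)) & Q) = min(1, 0.52) = 0.52
((~Q -> (~P -> Q)) -> (~(P & ((Q & ~Q) & Q)) & Q)): 1 > 0.52, so result = 0.52
(P | ((~Q -> (~P -> Q)) -> (~(P & ((Q & ~Q) & Q)) & Q))) = max(0.46, 0.52) = 0.52
(P & Q) = min(0.46, 0.52) = 0.46
((P & Q) -> P): 0.46 ≤ 0.46, so result = 1
((P | ((~Q -> (~P -> Q)) -> (~(P & ((Q & ~Q) & Q)) & Q))) & ((P & Q) -> P)) = min(0.52, 1) = 0.52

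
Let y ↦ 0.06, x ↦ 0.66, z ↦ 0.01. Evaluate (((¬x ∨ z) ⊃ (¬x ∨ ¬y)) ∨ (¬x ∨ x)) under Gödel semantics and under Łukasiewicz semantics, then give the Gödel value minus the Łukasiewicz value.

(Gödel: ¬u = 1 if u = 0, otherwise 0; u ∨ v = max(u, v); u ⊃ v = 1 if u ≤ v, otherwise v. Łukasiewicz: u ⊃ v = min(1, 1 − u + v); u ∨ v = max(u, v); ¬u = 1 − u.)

Gödel evaluation:
  ¬x: Gödel ¬ of 0.66 = 0 (operand ≠ 0)
  (¬x ∨ z) = max(0, 0.01) = 0.01
  ¬x: Gödel ¬ of 0.66 = 0 (operand ≠ 0)
  ¬y: Gödel ¬ of 0.06 = 0 (operand ≠ 0)
  (¬x ∨ ¬y) = max(0, 0) = 0
  ((¬x ∨ z) ⊃ (¬x ∨ ¬y)): 0.01 > 0, so result = 0
  ¬x: Gödel ¬ of 0.66 = 0 (operand ≠ 0)
  (¬x ∨ x) = max(0, 0.66) = 0.66
  (((¬x ∨ z) ⊃ (¬x ∨ ¬y)) ∨ (¬x ∨ x)) = max(0, 0.66) = 0.66
  Gödel value = 0.66
Łukasiewicz evaluation:
  ¬x: Łukasiewicz ¬ gives 1 − 0.66 = 0.34
  (¬x ∨ z) = max(0.34, 0.01) = 0.34
  ¬x: Łukasiewicz ¬ gives 1 − 0.66 = 0.34
  ¬y: Łukasiewicz ¬ gives 1 − 0.06 = 0.94
  (¬x ∨ ¬y) = max(0.34, 0.94) = 0.94
  ((¬x ∨ z) ⊃ (¬x ∨ ¬y)): min(1, 1 − 0.34 + 0.94) = 1
  ¬x: Łukasiewicz ¬ gives 1 − 0.66 = 0.34
  (¬x ∨ x) = max(0.34, 0.66) = 0.66
  (((¬x ∨ z) ⊃ (¬x ∨ ¬y)) ∨ (¬x ∨ x)) = max(1, 0.66) = 1
  Łukasiewicz value = 1
Difference: 0.66 − 1 = -0.34

-0.34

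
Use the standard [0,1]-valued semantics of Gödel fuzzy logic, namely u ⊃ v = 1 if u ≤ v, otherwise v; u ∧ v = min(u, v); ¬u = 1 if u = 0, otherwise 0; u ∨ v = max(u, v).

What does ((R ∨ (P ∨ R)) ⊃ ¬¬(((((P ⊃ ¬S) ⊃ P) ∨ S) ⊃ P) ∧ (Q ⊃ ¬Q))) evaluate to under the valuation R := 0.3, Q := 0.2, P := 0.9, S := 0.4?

(P ∨ R) = max(0.9, 0.3) = 0.9
(R ∨ (P ∨ R)) = max(0.3, 0.9) = 0.9
¬S: Gödel ¬ of 0.4 = 0 (operand ≠ 0)
(P ⊃ ¬S): 0.9 > 0, so result = 0
((P ⊃ ¬S) ⊃ P): 0 ≤ 0.9, so result = 1
(((P ⊃ ¬S) ⊃ P) ∨ S) = max(1, 0.4) = 1
((((P ⊃ ¬S) ⊃ P) ∨ S) ⊃ P): 1 > 0.9, so result = 0.9
¬Q: Gödel ¬ of 0.2 = 0 (operand ≠ 0)
(Q ⊃ ¬Q): 0.2 > 0, so result = 0
(((((P ⊃ ¬S) ⊃ P) ∨ S) ⊃ P) ∧ (Q ⊃ ¬Q)) = min(0.9, 0) = 0
¬(((((P ⊃ ¬S) ⊃ P) ∨ S) ⊃ P) ∧ (Q ⊃ ¬Q)): Gödel ¬ of 0 = 1 (operand is 0)
¬¬(((((P ⊃ ¬S) ⊃ P) ∨ S) ⊃ P) ∧ (Q ⊃ ¬Q)): Gödel ¬ of 1 = 0 (operand ≠ 0)
((R ∨ (P ∨ R)) ⊃ ¬¬(((((P ⊃ ¬S) ⊃ P) ∨ S) ⊃ P) ∧ (Q ⊃ ¬Q))): 0.9 > 0, so result = 0

0.00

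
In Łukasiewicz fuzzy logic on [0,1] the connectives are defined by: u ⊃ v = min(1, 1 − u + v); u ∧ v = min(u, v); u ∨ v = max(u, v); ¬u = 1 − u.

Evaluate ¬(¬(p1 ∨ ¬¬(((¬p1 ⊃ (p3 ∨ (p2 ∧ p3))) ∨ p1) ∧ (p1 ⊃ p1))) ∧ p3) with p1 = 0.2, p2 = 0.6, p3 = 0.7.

0.90

¬p1: Łukasiewicz ¬ gives 1 − 0.2 = 0.8
(p2 ∧ p3) = min(0.6, 0.7) = 0.6
(p3 ∨ (p2 ∧ p3)) = max(0.7, 0.6) = 0.7
(¬p1 ⊃ (p3 ∨ (p2 ∧ p3))): min(1, 1 − 0.8 + 0.7) = 0.9
((¬p1 ⊃ (p3 ∨ (p2 ∧ p3))) ∨ p1) = max(0.9, 0.2) = 0.9
(p1 ⊃ p1): min(1, 1 − 0.2 + 0.2) = 1
(((¬p1 ⊃ (p3 ∨ (p2 ∧ p3))) ∨ p1) ∧ (p1 ⊃ p1)) = min(0.9, 1) = 0.9
¬(((¬p1 ⊃ (p3 ∨ (p2 ∧ p3))) ∨ p1) ∧ (p1 ⊃ p1)): Łukasiewicz ¬ gives 1 − 0.9 = 0.1
¬¬(((¬p1 ⊃ (p3 ∨ (p2 ∧ p3))) ∨ p1) ∧ (p1 ⊃ p1)): Łukasiewicz ¬ gives 1 − 0.1 = 0.9
(p1 ∨ ¬¬(((¬p1 ⊃ (p3 ∨ (p2 ∧ p3))) ∨ p1) ∧ (p1 ⊃ p1))) = max(0.2, 0.9) = 0.9
¬(p1 ∨ ¬¬(((¬p1 ⊃ (p3 ∨ (p2 ∧ p3))) ∨ p1) ∧ (p1 ⊃ p1))): Łukasiewicz ¬ gives 1 − 0.9 = 0.1
(¬(p1 ∨ ¬¬(((¬p1 ⊃ (p3 ∨ (p2 ∧ p3))) ∨ p1) ∧ (p1 ⊃ p1))) ∧ p3) = min(0.1, 0.7) = 0.1
¬(¬(p1 ∨ ¬¬(((¬p1 ⊃ (p3 ∨ (p2 ∧ p3))) ∨ p1) ∧ (p1 ⊃ p1))) ∧ p3): Łukasiewicz ¬ gives 1 − 0.1 = 0.9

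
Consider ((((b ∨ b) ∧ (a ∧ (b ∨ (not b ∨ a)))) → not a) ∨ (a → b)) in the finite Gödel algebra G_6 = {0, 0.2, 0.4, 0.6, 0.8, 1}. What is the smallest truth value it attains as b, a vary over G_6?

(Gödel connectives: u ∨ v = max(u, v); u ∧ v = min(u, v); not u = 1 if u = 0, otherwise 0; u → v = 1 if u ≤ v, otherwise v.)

0.20

The minimum is attained at b = 0.2, a = 0.4:
  (b ∨ b) = max(0.2, 0.2) = 0.2
  not b: Gödel ¬ of 0.2 = 0 (operand ≠ 0)
  (not b ∨ a) = max(0, 0.4) = 0.4
  (b ∨ (not b ∨ a)) = max(0.2, 0.4) = 0.4
  (a ∧ (b ∨ (not b ∨ a))) = min(0.4, 0.4) = 0.4
  ((b ∨ b) ∧ (a ∧ (b ∨ (not b ∨ a)))) = min(0.2, 0.4) = 0.2
  not a: Gödel ¬ of 0.4 = 0 (operand ≠ 0)
  (((b ∨ b) ∧ (a ∧ (b ∨ (not b ∨ a)))) → not a): 0.2 > 0, so result = 0
  (a → b): 0.4 > 0.2, so result = 0.2
  ((((b ∨ b) ∧ (a ∧ (b ∨ (not b ∨ a)))) → not a) ∨ (a → b)) = max(0, 0.2) = 0.2
Checking all 36 assignments confirms none give a value below 0.20.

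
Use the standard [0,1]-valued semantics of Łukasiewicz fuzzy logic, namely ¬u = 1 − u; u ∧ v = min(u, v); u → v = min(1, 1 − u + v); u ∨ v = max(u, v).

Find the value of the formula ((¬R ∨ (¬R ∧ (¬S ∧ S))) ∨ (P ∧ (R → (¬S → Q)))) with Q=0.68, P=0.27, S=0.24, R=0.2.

0.80

¬R: Łukasiewicz ¬ gives 1 − 0.2 = 0.8
¬R: Łukasiewicz ¬ gives 1 − 0.2 = 0.8
¬S: Łukasiewicz ¬ gives 1 − 0.24 = 0.76
(¬S ∧ S) = min(0.76, 0.24) = 0.24
(¬R ∧ (¬S ∧ S)) = min(0.8, 0.24) = 0.24
(¬R ∨ (¬R ∧ (¬S ∧ S))) = max(0.8, 0.24) = 0.8
¬S: Łukasiewicz ¬ gives 1 − 0.24 = 0.76
(¬S → Q): min(1, 1 − 0.76 + 0.68) = 0.92
(R → (¬S → Q)): min(1, 1 − 0.2 + 0.92) = 1
(P ∧ (R → (¬S → Q))) = min(0.27, 1) = 0.27
((¬R ∨ (¬R ∧ (¬S ∧ S))) ∨ (P ∧ (R → (¬S → Q)))) = max(0.8, 0.27) = 0.8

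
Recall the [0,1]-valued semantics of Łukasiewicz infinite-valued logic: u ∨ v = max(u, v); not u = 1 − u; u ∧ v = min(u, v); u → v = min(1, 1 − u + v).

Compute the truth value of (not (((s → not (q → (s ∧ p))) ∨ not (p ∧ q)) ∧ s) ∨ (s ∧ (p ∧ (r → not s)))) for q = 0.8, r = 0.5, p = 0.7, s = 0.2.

0.80

(s ∧ p) = min(0.2, 0.7) = 0.2
(q → (s ∧ p)): min(1, 1 − 0.8 + 0.2) = 0.4
not (q → (s ∧ p)): Łukasiewicz ¬ gives 1 − 0.4 = 0.6
(s → not (q → (s ∧ p))): min(1, 1 − 0.2 + 0.6) = 1
(p ∧ q) = min(0.7, 0.8) = 0.7
not (p ∧ q): Łukasiewicz ¬ gives 1 − 0.7 = 0.3
((s → not (q → (s ∧ p))) ∨ not (p ∧ q)) = max(1, 0.3) = 1
(((s → not (q → (s ∧ p))) ∨ not (p ∧ q)) ∧ s) = min(1, 0.2) = 0.2
not (((s → not (q → (s ∧ p))) ∨ not (p ∧ q)) ∧ s): Łukasiewicz ¬ gives 1 − 0.2 = 0.8
not s: Łukasiewicz ¬ gives 1 − 0.2 = 0.8
(r → not s): min(1, 1 − 0.5 + 0.8) = 1
(p ∧ (r → not s)) = min(0.7, 1) = 0.7
(s ∧ (p ∧ (r → not s))) = min(0.2, 0.7) = 0.2
(not (((s → not (q → (s ∧ p))) ∨ not (p ∧ q)) ∧ s) ∨ (s ∧ (p ∧ (r → not s)))) = max(0.8, 0.2) = 0.8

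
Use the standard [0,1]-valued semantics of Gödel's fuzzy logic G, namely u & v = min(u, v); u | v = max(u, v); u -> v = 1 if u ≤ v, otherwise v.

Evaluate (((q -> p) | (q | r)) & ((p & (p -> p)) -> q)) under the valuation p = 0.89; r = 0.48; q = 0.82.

0.82

(q -> p): 0.82 ≤ 0.89, so result = 1
(q | r) = max(0.82, 0.48) = 0.82
((q -> p) | (q | r)) = max(1, 0.82) = 1
(p -> p): 0.89 ≤ 0.89, so result = 1
(p & (p -> p)) = min(0.89, 1) = 0.89
((p & (p -> p)) -> q): 0.89 > 0.82, so result = 0.82
(((q -> p) | (q | r)) & ((p & (p -> p)) -> q)) = min(1, 0.82) = 0.82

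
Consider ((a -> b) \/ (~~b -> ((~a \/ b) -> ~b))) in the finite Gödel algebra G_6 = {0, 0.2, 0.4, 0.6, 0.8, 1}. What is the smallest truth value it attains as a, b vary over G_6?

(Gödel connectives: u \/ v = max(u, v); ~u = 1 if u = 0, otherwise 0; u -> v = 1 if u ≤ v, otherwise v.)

The minimum is attained at a = 0.4, b = 0.2:
  (a -> b): 0.4 > 0.2, so result = 0.2
  ~b: Gödel ¬ of 0.2 = 0 (operand ≠ 0)
  ~~b: Gödel ¬ of 0 = 1 (operand is 0)
  ~a: Gödel ¬ of 0.4 = 0 (operand ≠ 0)
  (~a \/ b) = max(0, 0.2) = 0.2
  ~b: Gödel ¬ of 0.2 = 0 (operand ≠ 0)
  ((~a \/ b) -> ~b): 0.2 > 0, so result = 0
  (~~b -> ((~a \/ b) -> ~b)): 1 > 0, so result = 0
  ((a -> b) \/ (~~b -> ((~a \/ b) -> ~b))) = max(0.2, 0) = 0.2
Checking all 36 assignments confirms none give a value below 0.20.

0.20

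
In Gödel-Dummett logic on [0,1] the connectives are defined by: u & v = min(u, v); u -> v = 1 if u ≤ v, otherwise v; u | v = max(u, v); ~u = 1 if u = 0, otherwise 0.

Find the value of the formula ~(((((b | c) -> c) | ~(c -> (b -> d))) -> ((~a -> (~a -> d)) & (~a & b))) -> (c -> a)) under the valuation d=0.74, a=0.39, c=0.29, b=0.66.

(b | c) = max(0.66, 0.29) = 0.66
((b | c) -> c): 0.66 > 0.29, so result = 0.29
(b -> d): 0.66 ≤ 0.74, so result = 1
(c -> (b -> d)): 0.29 ≤ 1, so result = 1
~(c -> (b -> d)): Gödel ¬ of 1 = 0 (operand ≠ 0)
(((b | c) -> c) | ~(c -> (b -> d))) = max(0.29, 0) = 0.29
~a: Gödel ¬ of 0.39 = 0 (operand ≠ 0)
~a: Gödel ¬ of 0.39 = 0 (operand ≠ 0)
(~a -> d): 0 ≤ 0.74, so result = 1
(~a -> (~a -> d)): 0 ≤ 1, so result = 1
~a: Gödel ¬ of 0.39 = 0 (operand ≠ 0)
(~a & b) = min(0, 0.66) = 0
((~a -> (~a -> d)) & (~a & b)) = min(1, 0) = 0
((((b | c) -> c) | ~(c -> (b -> d))) -> ((~a -> (~a -> d)) & (~a & b))): 0.29 > 0, so result = 0
(c -> a): 0.29 ≤ 0.39, so result = 1
(((((b | c) -> c) | ~(c -> (b -> d))) -> ((~a -> (~a -> d)) & (~a & b))) -> (c -> a)): 0 ≤ 1, so result = 1
~(((((b | c) -> c) | ~(c -> (b -> d))) -> ((~a -> (~a -> d)) & (~a & b))) -> (c -> a)): Gödel ¬ of 1 = 0 (operand ≠ 0)

0.00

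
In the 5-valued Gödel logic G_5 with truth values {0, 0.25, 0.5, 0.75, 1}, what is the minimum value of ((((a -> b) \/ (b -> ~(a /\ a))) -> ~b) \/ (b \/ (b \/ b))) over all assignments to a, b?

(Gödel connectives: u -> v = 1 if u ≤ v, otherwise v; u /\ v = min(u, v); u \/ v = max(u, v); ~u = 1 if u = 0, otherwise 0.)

0.25

The minimum is attained at a = 0, b = 0.25:
  (a -> b): 0 ≤ 0.25, so result = 1
  (a /\ a) = min(0, 0) = 0
  ~(a /\ a): Gödel ¬ of 0 = 1 (operand is 0)
  (b -> ~(a /\ a)): 0.25 ≤ 1, so result = 1
  ((a -> b) \/ (b -> ~(a /\ a))) = max(1, 1) = 1
  ~b: Gödel ¬ of 0.25 = 0 (operand ≠ 0)
  (((a -> b) \/ (b -> ~(a /\ a))) -> ~b): 1 > 0, so result = 0
  (b \/ b) = max(0.25, 0.25) = 0.25
  (b \/ (b \/ b)) = max(0.25, 0.25) = 0.25
  ((((a -> b) \/ (b -> ~(a /\ a))) -> ~b) \/ (b \/ (b \/ b))) = max(0, 0.25) = 0.25
Checking all 25 assignments confirms none give a value below 0.25.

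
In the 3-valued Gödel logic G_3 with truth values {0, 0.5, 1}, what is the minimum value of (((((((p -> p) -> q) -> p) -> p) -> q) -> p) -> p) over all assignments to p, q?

0.50

The minimum is attained at p = 0.5, q = 0:
  (p -> p): 0.5 ≤ 0.5, so result = 1
  ((p -> p) -> q): 1 > 0, so result = 0
  (((p -> p) -> q) -> p): 0 ≤ 0.5, so result = 1
  ((((p -> p) -> q) -> p) -> p): 1 > 0.5, so result = 0.5
  (((((p -> p) -> q) -> p) -> p) -> q): 0.5 > 0, so result = 0
  ((((((p -> p) -> q) -> p) -> p) -> q) -> p): 0 ≤ 0.5, so result = 1
  (((((((p -> p) -> q) -> p) -> p) -> q) -> p) -> p): 1 > 0.5, so result = 0.5
Checking all 9 assignments confirms none give a value below 0.50.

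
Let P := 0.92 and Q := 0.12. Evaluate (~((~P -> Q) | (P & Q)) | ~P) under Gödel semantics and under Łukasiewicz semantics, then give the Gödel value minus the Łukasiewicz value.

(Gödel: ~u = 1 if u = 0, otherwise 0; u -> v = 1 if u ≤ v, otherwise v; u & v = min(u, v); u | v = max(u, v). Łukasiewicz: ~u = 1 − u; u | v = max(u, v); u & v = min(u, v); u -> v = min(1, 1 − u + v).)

-0.08

Gödel evaluation:
  ~P: Gödel ¬ of 0.92 = 0 (operand ≠ 0)
  (~P -> Q): 0 ≤ 0.12, so result = 1
  (P & Q) = min(0.92, 0.12) = 0.12
  ((~P -> Q) | (P & Q)) = max(1, 0.12) = 1
  ~((~P -> Q) | (P & Q)): Gödel ¬ of 1 = 0 (operand ≠ 0)
  ~P: Gödel ¬ of 0.92 = 0 (operand ≠ 0)
  (~((~P -> Q) | (P & Q)) | ~P) = max(0, 0) = 0
  Gödel value = 0
Łukasiewicz evaluation:
  ~P: Łukasiewicz ¬ gives 1 − 0.92 = 0.08
  (~P -> Q): min(1, 1 − 0.08 + 0.12) = 1
  (P & Q) = min(0.92, 0.12) = 0.12
  ((~P -> Q) | (P & Q)) = max(1, 0.12) = 1
  ~((~P -> Q) | (P & Q)): Łukasiewicz ¬ gives 1 − 1 = 0
  ~P: Łukasiewicz ¬ gives 1 − 0.92 = 0.08
  (~((~P -> Q) | (P & Q)) | ~P) = max(0, 0.08) = 0.08
  Łukasiewicz value = 0.08
Difference: 0 − 0.08 = -0.08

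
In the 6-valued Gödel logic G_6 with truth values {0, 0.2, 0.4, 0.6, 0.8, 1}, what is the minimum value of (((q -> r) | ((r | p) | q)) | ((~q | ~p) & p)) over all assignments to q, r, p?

0.20

The minimum is attained at q = 0.2, r = 0, p = 0:
  (q -> r): 0.2 > 0, so result = 0
  (r | p) = max(0, 0) = 0
  ((r | p) | q) = max(0, 0.2) = 0.2
  ((q -> r) | ((r | p) | q)) = max(0, 0.2) = 0.2
  ~q: Gödel ¬ of 0.2 = 0 (operand ≠ 0)
  ~p: Gödel ¬ of 0 = 1 (operand is 0)
  (~q | ~p) = max(0, 1) = 1
  ((~q | ~p) & p) = min(1, 0) = 0
  (((q -> r) | ((r | p) | q)) | ((~q | ~p) & p)) = max(0.2, 0) = 0.2
Checking all 216 assignments confirms none give a value below 0.20.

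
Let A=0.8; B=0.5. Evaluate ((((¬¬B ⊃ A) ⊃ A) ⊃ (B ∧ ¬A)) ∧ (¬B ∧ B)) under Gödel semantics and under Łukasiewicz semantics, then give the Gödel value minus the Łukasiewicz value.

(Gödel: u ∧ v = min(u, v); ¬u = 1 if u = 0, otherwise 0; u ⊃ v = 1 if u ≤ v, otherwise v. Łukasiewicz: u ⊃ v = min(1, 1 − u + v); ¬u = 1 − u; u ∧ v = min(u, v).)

-0.40

Gödel evaluation:
  ¬B: Gödel ¬ of 0.5 = 0 (operand ≠ 0)
  ¬¬B: Gödel ¬ of 0 = 1 (operand is 0)
  (¬¬B ⊃ A): 1 > 0.8, so result = 0.8
  ((¬¬B ⊃ A) ⊃ A): 0.8 ≤ 0.8, so result = 1
  ¬A: Gödel ¬ of 0.8 = 0 (operand ≠ 0)
  (B ∧ ¬A) = min(0.5, 0) = 0
  (((¬¬B ⊃ A) ⊃ A) ⊃ (B ∧ ¬A)): 1 > 0, so result = 0
  ¬B: Gödel ¬ of 0.5 = 0 (operand ≠ 0)
  (¬B ∧ B) = min(0, 0.5) = 0
  ((((¬¬B ⊃ A) ⊃ A) ⊃ (B ∧ ¬A)) ∧ (¬B ∧ B)) = min(0, 0) = 0
  Gödel value = 0
Łukasiewicz evaluation:
  ¬B: Łukasiewicz ¬ gives 1 − 0.5 = 0.5
  ¬¬B: Łukasiewicz ¬ gives 1 − 0.5 = 0.5
  (¬¬B ⊃ A): min(1, 1 − 0.5 + 0.8) = 1
  ((¬¬B ⊃ A) ⊃ A): min(1, 1 − 1 + 0.8) = 0.8
  ¬A: Łukasiewicz ¬ gives 1 − 0.8 = 0.2
  (B ∧ ¬A) = min(0.5, 0.2) = 0.2
  (((¬¬B ⊃ A) ⊃ A) ⊃ (B ∧ ¬A)): min(1, 1 − 0.8 + 0.2) = 0.4
  ¬B: Łukasiewicz ¬ gives 1 − 0.5 = 0.5
  (¬B ∧ B) = min(0.5, 0.5) = 0.5
  ((((¬¬B ⊃ A) ⊃ A) ⊃ (B ∧ ¬A)) ∧ (¬B ∧ B)) = min(0.4, 0.5) = 0.4
  Łukasiewicz value = 0.4
Difference: 0 − 0.4 = -0.40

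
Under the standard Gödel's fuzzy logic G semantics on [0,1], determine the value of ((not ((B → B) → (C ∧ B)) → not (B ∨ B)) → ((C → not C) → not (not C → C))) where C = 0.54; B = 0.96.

1.00

(B → B): 0.96 ≤ 0.96, so result = 1
(C ∧ B) = min(0.54, 0.96) = 0.54
((B → B) → (C ∧ B)): 1 > 0.54, so result = 0.54
not ((B → B) → (C ∧ B)): Gödel ¬ of 0.54 = 0 (operand ≠ 0)
(B ∨ B) = max(0.96, 0.96) = 0.96
not (B ∨ B): Gödel ¬ of 0.96 = 0 (operand ≠ 0)
(not ((B → B) → (C ∧ B)) → not (B ∨ B)): 0 ≤ 0, so result = 1
not C: Gödel ¬ of 0.54 = 0 (operand ≠ 0)
(C → not C): 0.54 > 0, so result = 0
not C: Gödel ¬ of 0.54 = 0 (operand ≠ 0)
(not C → C): 0 ≤ 0.54, so result = 1
not (not C → C): Gödel ¬ of 1 = 0 (operand ≠ 0)
((C → not C) → not (not C → C)): 0 ≤ 0, so result = 1
((not ((B → B) → (C ∧ B)) → not (B ∨ B)) → ((C → not C) → not (not C → C))): 1 ≤ 1, so result = 1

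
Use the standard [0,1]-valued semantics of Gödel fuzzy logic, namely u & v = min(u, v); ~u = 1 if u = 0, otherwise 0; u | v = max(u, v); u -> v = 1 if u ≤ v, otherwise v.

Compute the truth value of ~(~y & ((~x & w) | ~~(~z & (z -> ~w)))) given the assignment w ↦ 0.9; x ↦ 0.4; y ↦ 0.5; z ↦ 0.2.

~y: Gödel ¬ of 0.5 = 0 (operand ≠ 0)
~x: Gödel ¬ of 0.4 = 0 (operand ≠ 0)
(~x & w) = min(0, 0.9) = 0
~z: Gödel ¬ of 0.2 = 0 (operand ≠ 0)
~w: Gödel ¬ of 0.9 = 0 (operand ≠ 0)
(z -> ~w): 0.2 > 0, so result = 0
(~z & (z -> ~w)) = min(0, 0) = 0
~(~z & (z -> ~w)): Gödel ¬ of 0 = 1 (operand is 0)
~~(~z & (z -> ~w)): Gödel ¬ of 1 = 0 (operand ≠ 0)
((~x & w) | ~~(~z & (z -> ~w))) = max(0, 0) = 0
(~y & ((~x & w) | ~~(~z & (z -> ~w)))) = min(0, 0) = 0
~(~y & ((~x & w) | ~~(~z & (z -> ~w)))): Gödel ¬ of 0 = 1 (operand is 0)

1.00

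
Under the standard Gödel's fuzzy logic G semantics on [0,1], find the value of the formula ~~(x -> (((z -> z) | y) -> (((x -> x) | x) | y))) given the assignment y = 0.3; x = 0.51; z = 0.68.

(z -> z): 0.68 ≤ 0.68, so result = 1
((z -> z) | y) = max(1, 0.3) = 1
(x -> x): 0.51 ≤ 0.51, so result = 1
((x -> x) | x) = max(1, 0.51) = 1
(((x -> x) | x) | y) = max(1, 0.3) = 1
(((z -> z) | y) -> (((x -> x) | x) | y)): 1 ≤ 1, so result = 1
(x -> (((z -> z) | y) -> (((x -> x) | x) | y))): 0.51 ≤ 1, so result = 1
~(x -> (((z -> z) | y) -> (((x -> x) | x) | y))): Gödel ¬ of 1 = 0 (operand ≠ 0)
~~(x -> (((z -> z) | y) -> (((x -> x) | x) | y))): Gödel ¬ of 0 = 1 (operand is 0)

1.00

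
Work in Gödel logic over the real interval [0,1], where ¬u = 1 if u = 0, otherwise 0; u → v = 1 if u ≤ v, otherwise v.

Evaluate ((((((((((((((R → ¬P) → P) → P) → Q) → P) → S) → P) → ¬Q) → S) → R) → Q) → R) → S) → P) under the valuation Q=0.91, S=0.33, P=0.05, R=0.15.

0.05

¬P: Gödel ¬ of 0.05 = 0 (operand ≠ 0)
(R → ¬P): 0.15 > 0, so result = 0
((R → ¬P) → P): 0 ≤ 0.05, so result = 1
(((R → ¬P) → P) → P): 1 > 0.05, so result = 0.05
((((R → ¬P) → P) → P) → Q): 0.05 ≤ 0.91, so result = 1
(((((R → ¬P) → P) → P) → Q) → P): 1 > 0.05, so result = 0.05
((((((R → ¬P) → P) → P) → Q) → P) → S): 0.05 ≤ 0.33, so result = 1
(((((((R → ¬P) → P) → P) → Q) → P) → S) → P): 1 > 0.05, so result = 0.05
¬Q: Gödel ¬ of 0.91 = 0 (operand ≠ 0)
((((((((R → ¬P) → P) → P) → Q) → P) → S) → P) → ¬Q): 0.05 > 0, so result = 0
(((((((((R → ¬P) → P) → P) → Q) → P) → S) → P) → ¬Q) → S): 0 ≤ 0.33, so result = 1
((((((((((R → ¬P) → P) → P) → Q) → P) → S) → P) → ¬Q) → S) → R): 1 > 0.15, so result = 0.15
(((((((((((R → ¬P) → P) → P) → Q) → P) → S) → P) → ¬Q) → S) → R) → Q): 0.15 ≤ 0.91, so result = 1
((((((((((((R → ¬P) → P) → P) → Q) → P) → S) → P) → ¬Q) → S) → R) → Q) → R): 1 > 0.15, so result = 0.15
(((((((((((((R → ¬P) → P) → P) → Q) → P) → S) → P) → ¬Q) → S) → R) → Q) → R) → S): 0.15 ≤ 0.33, so result = 1
((((((((((((((R → ¬P) → P) → P) → Q) → P) → S) → P) → ¬Q) → S) → R) → Q) → R) → S) → P): 1 > 0.05, so result = 0.05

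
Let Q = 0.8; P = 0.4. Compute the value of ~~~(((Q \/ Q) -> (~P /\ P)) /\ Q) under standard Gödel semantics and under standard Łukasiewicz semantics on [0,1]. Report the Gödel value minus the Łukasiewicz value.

Gödel evaluation:
  (Q \/ Q) = max(0.8, 0.8) = 0.8
  ~P: Gödel ¬ of 0.4 = 0 (operand ≠ 0)
  (~P /\ P) = min(0, 0.4) = 0
  ((Q \/ Q) -> (~P /\ P)): 0.8 > 0, so result = 0
  (((Q \/ Q) -> (~P /\ P)) /\ Q) = min(0, 0.8) = 0
  ~(((Q \/ Q) -> (~P /\ P)) /\ Q): Gödel ¬ of 0 = 1 (operand is 0)
  ~~(((Q \/ Q) -> (~P /\ P)) /\ Q): Gödel ¬ of 1 = 0 (operand ≠ 0)
  ~~~(((Q \/ Q) -> (~P /\ P)) /\ Q): Gödel ¬ of 0 = 1 (operand is 0)
  Gödel value = 1
Łukasiewicz evaluation:
  (Q \/ Q) = max(0.8, 0.8) = 0.8
  ~P: Łukasiewicz ¬ gives 1 − 0.4 = 0.6
  (~P /\ P) = min(0.6, 0.4) = 0.4
  ((Q \/ Q) -> (~P /\ P)): min(1, 1 − 0.8 + 0.4) = 0.6
  (((Q \/ Q) -> (~P /\ P)) /\ Q) = min(0.6, 0.8) = 0.6
  ~(((Q \/ Q) -> (~P /\ P)) /\ Q): Łukasiewicz ¬ gives 1 − 0.6 = 0.4
  ~~(((Q \/ Q) -> (~P /\ P)) /\ Q): Łukasiewicz ¬ gives 1 − 0.4 = 0.6
  ~~~(((Q \/ Q) -> (~P /\ P)) /\ Q): Łukasiewicz ¬ gives 1 − 0.6 = 0.4
  Łukasiewicz value = 0.4
Difference: 1 − 0.4 = 0.60

0.60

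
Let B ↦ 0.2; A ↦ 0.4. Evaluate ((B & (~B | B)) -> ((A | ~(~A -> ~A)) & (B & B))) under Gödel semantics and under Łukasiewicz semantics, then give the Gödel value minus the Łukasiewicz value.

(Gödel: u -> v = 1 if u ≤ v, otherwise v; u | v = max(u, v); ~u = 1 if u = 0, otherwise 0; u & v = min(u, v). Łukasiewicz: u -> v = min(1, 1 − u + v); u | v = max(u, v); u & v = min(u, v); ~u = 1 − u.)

0.00

Gödel evaluation:
  ~B: Gödel ¬ of 0.2 = 0 (operand ≠ 0)
  (~B | B) = max(0, 0.2) = 0.2
  (B & (~B | B)) = min(0.2, 0.2) = 0.2
  ~A: Gödel ¬ of 0.4 = 0 (operand ≠ 0)
  ~A: Gödel ¬ of 0.4 = 0 (operand ≠ 0)
  (~A -> ~A): 0 ≤ 0, so result = 1
  ~(~A -> ~A): Gödel ¬ of 1 = 0 (operand ≠ 0)
  (A | ~(~A -> ~A)) = max(0.4, 0) = 0.4
  (B & B) = min(0.2, 0.2) = 0.2
  ((A | ~(~A -> ~A)) & (B & B)) = min(0.4, 0.2) = 0.2
  ((B & (~B | B)) -> ((A | ~(~A -> ~A)) & (B & B))): 0.2 ≤ 0.2, so result = 1
  Gödel value = 1
Łukasiewicz evaluation:
  ~B: Łukasiewicz ¬ gives 1 − 0.2 = 0.8
  (~B | B) = max(0.8, 0.2) = 0.8
  (B & (~B | B)) = min(0.2, 0.8) = 0.2
  ~A: Łukasiewicz ¬ gives 1 − 0.4 = 0.6
  ~A: Łukasiewicz ¬ gives 1 − 0.4 = 0.6
  (~A -> ~A): min(1, 1 − 0.6 + 0.6) = 1
  ~(~A -> ~A): Łukasiewicz ¬ gives 1 − 1 = 0
  (A | ~(~A -> ~A)) = max(0.4, 0) = 0.4
  (B & B) = min(0.2, 0.2) = 0.2
  ((A | ~(~A -> ~A)) & (B & B)) = min(0.4, 0.2) = 0.2
  ((B & (~B | B)) -> ((A | ~(~A -> ~A)) & (B & B))): min(1, 1 − 0.2 + 0.2) = 1
  Łukasiewicz value = 1
Difference: 1 − 1 = 0.00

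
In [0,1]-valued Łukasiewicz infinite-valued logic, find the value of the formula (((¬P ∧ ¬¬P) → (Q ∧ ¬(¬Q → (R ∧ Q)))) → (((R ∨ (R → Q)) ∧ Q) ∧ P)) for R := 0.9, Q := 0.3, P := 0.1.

¬P: Łukasiewicz ¬ gives 1 − 0.1 = 0.9
¬P: Łukasiewicz ¬ gives 1 − 0.1 = 0.9
¬¬P: Łukasiewicz ¬ gives 1 − 0.9 = 0.1
(¬P ∧ ¬¬P) = min(0.9, 0.1) = 0.1
¬Q: Łukasiewicz ¬ gives 1 − 0.3 = 0.7
(R ∧ Q) = min(0.9, 0.3) = 0.3
(¬Q → (R ∧ Q)): min(1, 1 − 0.7 + 0.3) = 0.6
¬(¬Q → (R ∧ Q)): Łukasiewicz ¬ gives 1 − 0.6 = 0.4
(Q ∧ ¬(¬Q → (R ∧ Q))) = min(0.3, 0.4) = 0.3
((¬P ∧ ¬¬P) → (Q ∧ ¬(¬Q → (R ∧ Q)))): min(1, 1 − 0.1 + 0.3) = 1
(R → Q): min(1, 1 − 0.9 + 0.3) = 0.4
(R ∨ (R → Q)) = max(0.9, 0.4) = 0.9
((R ∨ (R → Q)) ∧ Q) = min(0.9, 0.3) = 0.3
(((R ∨ (R → Q)) ∧ Q) ∧ P) = min(0.3, 0.1) = 0.1
(((¬P ∧ ¬¬P) → (Q ∧ ¬(¬Q → (R ∧ Q)))) → (((R ∨ (R → Q)) ∧ Q) ∧ P)): min(1, 1 − 1 + 0.1) = 0.1

0.10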